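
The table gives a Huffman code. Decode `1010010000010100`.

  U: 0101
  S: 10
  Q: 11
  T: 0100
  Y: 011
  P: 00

SSTPUP

Read left to right; each codeword is recognised as soon as it completes (prefix code):
  10→S | 10→S | 0100→T | 00→P | 0101→U | 00→P
Decoded message: SSTPUP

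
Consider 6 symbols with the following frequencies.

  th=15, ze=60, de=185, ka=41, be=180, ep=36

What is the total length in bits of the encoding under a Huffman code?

1144

Greedily combine the two least-frequent nodes:
th(15) + ep(36) → 51
ka(41) + 51 → 92
ze(60) + 92 → 152
152 + be(180) → 332
de(185) + 332 → 517
Each symbol's bit-cost is frequency × depth; summing gives 1144 bits (equivalently 51 + 92 + 152 + 332 + 517).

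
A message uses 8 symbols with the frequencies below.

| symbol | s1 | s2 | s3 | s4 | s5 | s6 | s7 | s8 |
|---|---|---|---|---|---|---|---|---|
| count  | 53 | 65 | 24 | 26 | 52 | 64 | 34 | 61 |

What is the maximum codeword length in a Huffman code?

4

Merge the two lowest-weight nodes at each step:
merge s3(24) and s4(26): 50
merge s7(34) and 50: 84
merge s5(52) and s1(53): 105
merge s8(61) and s6(64): 125
merge s2(65) and 84: 149
merge 105 and 125: 230
merge 149 and 230: 379
Maximum depth reached is 4.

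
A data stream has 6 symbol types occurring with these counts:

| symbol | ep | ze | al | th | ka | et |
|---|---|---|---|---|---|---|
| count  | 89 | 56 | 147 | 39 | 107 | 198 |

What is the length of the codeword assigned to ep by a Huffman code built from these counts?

Huffman merges, smallest pair first:
combine th(39), ze(56) → 95
combine ep(89), 95 → 184
combine ka(107), al(147) → 254
combine 184, et(198) → 382
combine 254, 382 → 636
The subtree containing ep is merged 3 times, so code length = 3.

3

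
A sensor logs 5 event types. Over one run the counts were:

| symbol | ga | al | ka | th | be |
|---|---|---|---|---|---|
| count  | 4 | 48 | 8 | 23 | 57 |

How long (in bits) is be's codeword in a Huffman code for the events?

Huffman merges, smallest pair first:
merge ga(4) and ka(8): 12
merge 12 and th(23): 35
merge 35 and al(48): 83
merge be(57) and 83: 140
be is a child of the root — depth 1, so its codeword is a single bit.

1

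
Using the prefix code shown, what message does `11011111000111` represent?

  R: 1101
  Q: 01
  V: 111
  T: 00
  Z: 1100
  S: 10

RVSTV

Read left to right; each codeword is recognised as soon as it completes (prefix code):
  1101→R | 111→V | 10→S | 00→T | 111→V
Decoded message: RVSTV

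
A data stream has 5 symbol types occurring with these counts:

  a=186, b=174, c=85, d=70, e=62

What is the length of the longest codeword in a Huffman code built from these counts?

3

Merge the two lowest-weight nodes at each step:
e(62) + d(70) → 132
c(85) + 132 → 217
b(174) + a(186) → 360
217 + 360 → 577
Maximum depth reached is 3.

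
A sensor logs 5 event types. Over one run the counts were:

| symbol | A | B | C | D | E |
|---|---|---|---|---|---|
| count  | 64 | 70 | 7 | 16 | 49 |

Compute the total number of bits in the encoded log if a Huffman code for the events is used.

435

Build the Huffman tree bottom-up:
combine C(7), D(16) → 23
combine 23, E(49) → 72
combine A(64), B(70) → 134
combine 72, 134 → 206
Total encoded bits = sum of merged weights = 23 + 72 + 134 + 206 = 435.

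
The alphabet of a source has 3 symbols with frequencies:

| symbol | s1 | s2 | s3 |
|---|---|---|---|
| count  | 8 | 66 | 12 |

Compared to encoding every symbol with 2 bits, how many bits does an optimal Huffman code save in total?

66

Fixed-length: 2 bits × 86 symbols = 172 bits.
Huffman merges:
merge s1(8) and s3(12): 20
merge 20 and s2(66): 86
Huffman total = 20 + 86 = 106 bits.
Saving = 172 − 106 = 66 bits.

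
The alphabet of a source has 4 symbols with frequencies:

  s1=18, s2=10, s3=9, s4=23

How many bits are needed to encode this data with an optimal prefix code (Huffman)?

116

Greedily combine the two least-frequent nodes:
combine s3(9), s2(10) → 19
combine s1(18), 19 → 37
combine s4(23), 37 → 60
Total encoded bits = sum of merged weights = 19 + 37 + 60 = 116.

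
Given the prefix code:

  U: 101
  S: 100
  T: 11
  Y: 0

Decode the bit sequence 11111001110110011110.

Read left to right; each codeword is recognised as soon as it completes (prefix code):
  11→T | 11→T | 100→S | 11→T | 101→U | 100→S | 11→T | 11→T | 0→Y
Decoded message: TTSTUSTTY

TTSTUSTTY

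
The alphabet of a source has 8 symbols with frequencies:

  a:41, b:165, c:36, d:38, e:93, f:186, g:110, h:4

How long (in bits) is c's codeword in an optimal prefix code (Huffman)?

5

Huffman merges, smallest pair first:
combine h(4), c(36) → 40
combine d(38), 40 → 78
combine a(41), 78 → 119
combine e(93), g(110) → 203
combine 119, b(165) → 284
combine f(186), 203 → 389
combine 284, 389 → 673
c's leaf is at depth 5, giving a 5-bit codeword.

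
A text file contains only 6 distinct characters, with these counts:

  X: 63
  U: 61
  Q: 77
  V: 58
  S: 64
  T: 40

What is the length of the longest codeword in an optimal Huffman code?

Merge the two lowest-weight nodes at each step:
T(40) + V(58) → 98
U(61) + X(63) → 124
S(64) + Q(77) → 141
98 + 124 → 222
141 + 222 → 363
The rarest symbols sit at the bottom; the longest codeword is 3 bits.

3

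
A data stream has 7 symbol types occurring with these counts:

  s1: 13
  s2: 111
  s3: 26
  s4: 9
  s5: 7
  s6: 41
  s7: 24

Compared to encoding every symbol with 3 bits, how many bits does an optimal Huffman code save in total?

Fixed-length: 3 bits × 231 symbols = 693 bits.
Huffman merges:
combine s5(7), s4(9) → 16
combine s1(13), 16 → 29
combine s7(24), s3(26) → 50
combine 29, s6(41) → 70
combine 50, 70 → 120
combine s2(111), 120 → 231
Huffman total = 16 + 29 + 50 + 70 + 120 + 231 = 516 bits.
Saving = 693 − 516 = 177 bits.

177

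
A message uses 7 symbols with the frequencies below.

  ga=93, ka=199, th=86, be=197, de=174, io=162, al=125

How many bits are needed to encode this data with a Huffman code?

2891

Build the Huffman tree bottom-up:
th(86) + ga(93) → 179
al(125) + io(162) → 287
de(174) + 179 → 353
be(197) + ka(199) → 396
287 + 353 → 640
396 + 640 → 1036
The encoded length is the sum of every internal node's weight: 179 + 287 + 353 + 396 + 640 + 1036 = 2891 bits.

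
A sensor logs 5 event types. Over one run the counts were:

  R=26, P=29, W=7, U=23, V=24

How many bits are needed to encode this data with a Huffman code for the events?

248

Merge the two smallest weights repeatedly:
combine W(7), U(23) → 30
combine V(24), R(26) → 50
combine P(29), 30 → 59
combine 50, 59 → 109
The encoded length is the sum of every internal node's weight: 30 + 50 + 59 + 109 = 248 bits.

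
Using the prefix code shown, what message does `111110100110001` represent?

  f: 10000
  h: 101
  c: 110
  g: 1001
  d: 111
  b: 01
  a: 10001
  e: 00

Read left to right; each codeword is recognised as soon as it completes (prefix code):
  111→d | 110→c | 1001→g | 10001→a
Decoded message: dcga

dcga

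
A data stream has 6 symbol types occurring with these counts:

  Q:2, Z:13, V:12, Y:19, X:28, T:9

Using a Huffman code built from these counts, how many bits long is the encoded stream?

200

Greedily combine the two least-frequent nodes:
combine Q(2), T(9) → 11
combine 11, V(12) → 23
combine Z(13), Y(19) → 32
combine 23, X(28) → 51
combine 32, 51 → 83
Total encoded bits = sum of merged weights = 11 + 23 + 32 + 51 + 83 = 200.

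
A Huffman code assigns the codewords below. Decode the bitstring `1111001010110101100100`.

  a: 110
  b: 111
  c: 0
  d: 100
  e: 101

bdecaedd

Read left to right; each codeword is recognised as soon as it completes (prefix code):
  111→b | 100→d | 101→e | 0→c | 110→a | 101→e | 100→d | 100→d
Decoded message: bdecaedd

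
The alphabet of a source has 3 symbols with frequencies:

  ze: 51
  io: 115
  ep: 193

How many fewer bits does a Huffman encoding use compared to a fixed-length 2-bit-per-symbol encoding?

Fixed-length: 2 bits × 359 symbols = 718 bits.
Huffman merges:
merge ze(51) and io(115): 166
merge 166 and ep(193): 359
Huffman total = 166 + 359 = 525 bits.
Saving = 718 − 525 = 193 bits.

193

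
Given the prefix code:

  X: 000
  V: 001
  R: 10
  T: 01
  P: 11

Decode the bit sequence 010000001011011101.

TXXRPTPT

Read left to right; each codeword is recognised as soon as it completes (prefix code):
  01→T | 000→X | 000→X | 10→R | 11→P | 01→T | 11→P | 01→T
Decoded message: TXXRPTPT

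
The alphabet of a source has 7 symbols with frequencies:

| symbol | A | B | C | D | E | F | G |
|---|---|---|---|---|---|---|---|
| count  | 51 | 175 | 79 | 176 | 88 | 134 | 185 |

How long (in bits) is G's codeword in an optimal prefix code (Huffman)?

2

Build the tree from the bottom:
merge A(51) and C(79): 130
merge E(88) and 130: 218
merge F(134) and B(175): 309
merge D(176) and G(185): 361
merge 218 and 309: 527
merge 361 and 527: 888
The subtree containing G is merged 2 times, so code length = 2.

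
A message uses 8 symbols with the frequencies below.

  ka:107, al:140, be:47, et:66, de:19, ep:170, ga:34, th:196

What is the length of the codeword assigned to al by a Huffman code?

Build the tree from the bottom:
de(19) + ga(34) → 53
be(47) + 53 → 100
et(66) + 100 → 166
ka(107) + al(140) → 247
166 + ep(170) → 336
th(196) + 247 → 443
336 + 443 → 779
The subtree containing al is merged 3 times, so code length = 3.

3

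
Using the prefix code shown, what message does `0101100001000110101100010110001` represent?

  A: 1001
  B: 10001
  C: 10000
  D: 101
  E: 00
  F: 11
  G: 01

Read left to right; each codeword is recognised as soon as it completes (prefix code):
  01→G | 01→G | 10000→C | 10001→B | 101→D | 01→G | 10001→B | 01→G | 10001→B
Decoded message: GGCBDGBGB

GGCBDGBGB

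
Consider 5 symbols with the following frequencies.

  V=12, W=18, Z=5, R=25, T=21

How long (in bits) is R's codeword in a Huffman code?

2

Huffman merges, smallest pair first:
merge Z(5) and V(12): 17
merge 17 and W(18): 35
merge T(21) and R(25): 46
merge 35 and 46: 81
R sits 2 levels below the root, so its codeword is 2 bits.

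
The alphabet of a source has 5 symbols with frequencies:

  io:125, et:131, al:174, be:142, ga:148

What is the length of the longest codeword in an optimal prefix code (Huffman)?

Merge the two lowest-weight nodes at each step:
combine io(125), et(131) → 256
combine be(142), ga(148) → 290
combine al(174), 256 → 430
combine 290, 430 → 720
The first pair merged (io, et) ends up deepest, at depth 3.

3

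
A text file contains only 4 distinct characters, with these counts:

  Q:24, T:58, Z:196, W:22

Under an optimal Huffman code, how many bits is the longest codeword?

3

Merge the two lowest-weight nodes at each step:
W(22) + Q(24) → 46
46 + T(58) → 104
104 + Z(196) → 300
The rarest symbols sit at the bottom; the longest codeword is 3 bits.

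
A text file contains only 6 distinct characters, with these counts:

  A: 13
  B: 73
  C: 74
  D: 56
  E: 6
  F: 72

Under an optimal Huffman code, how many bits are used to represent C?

2

Huffman merges, smallest pair first:
E(6) + A(13) → 19
19 + D(56) → 75
F(72) + B(73) → 145
C(74) + 75 → 149
145 + 149 → 294
C sits 2 levels below the root, so its codeword is 2 bits.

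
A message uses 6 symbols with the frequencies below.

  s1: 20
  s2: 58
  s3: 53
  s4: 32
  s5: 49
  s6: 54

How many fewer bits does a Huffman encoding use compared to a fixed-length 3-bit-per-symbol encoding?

Fixed-length: 3 bits × 266 symbols = 798 bits.
Huffman merges:
s1(20) + s4(32) → 52
s5(49) + 52 → 101
s3(53) + s6(54) → 107
s2(58) + 101 → 159
107 + 159 → 266
Huffman total = 52 + 101 + 107 + 159 + 266 = 685 bits.
Saving = 798 − 685 = 113 bits.

113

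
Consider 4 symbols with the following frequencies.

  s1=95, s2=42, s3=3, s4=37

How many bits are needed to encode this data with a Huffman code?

Build the Huffman tree bottom-up:
s3(3) + s4(37) → 40
40 + s2(42) → 82
82 + s1(95) → 177
Total encoded bits = sum of merged weights = 40 + 82 + 177 = 299.

299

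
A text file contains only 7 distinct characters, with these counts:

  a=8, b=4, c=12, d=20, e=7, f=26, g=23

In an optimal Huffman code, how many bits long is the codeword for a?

Repeatedly merge the two smallest:
b(4) + e(7) → 11
a(8) + 11 → 19
c(12) + 19 → 31
d(20) + g(23) → 43
f(26) + 31 → 57
43 + 57 → 100
a's leaf is at depth 4, giving a 4-bit codeword.

4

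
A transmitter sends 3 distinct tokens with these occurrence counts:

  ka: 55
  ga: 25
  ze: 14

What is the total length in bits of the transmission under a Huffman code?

133

Merge the two smallest weights repeatedly:
merge ze(14) and ga(25): 39
merge 39 and ka(55): 94
Total encoded bits = sum of merged weights = 39 + 94 = 133.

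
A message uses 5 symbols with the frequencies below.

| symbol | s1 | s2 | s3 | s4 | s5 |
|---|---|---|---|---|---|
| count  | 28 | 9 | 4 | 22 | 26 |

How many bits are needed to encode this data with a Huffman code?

191

Greedily combine the two least-frequent nodes:
merge s3(4) and s2(9): 13
merge 13 and s4(22): 35
merge s5(26) and s1(28): 54
merge 35 and 54: 89
Total encoded bits = sum of merged weights = 13 + 35 + 54 + 89 = 191.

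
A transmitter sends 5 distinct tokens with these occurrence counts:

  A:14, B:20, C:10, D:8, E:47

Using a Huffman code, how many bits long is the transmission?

Merge the two smallest weights repeatedly:
D(8) + C(10) → 18
A(14) + 18 → 32
B(20) + 32 → 52
E(47) + 52 → 99
Total encoded bits = sum of merged weights = 18 + 32 + 52 + 99 = 201.

201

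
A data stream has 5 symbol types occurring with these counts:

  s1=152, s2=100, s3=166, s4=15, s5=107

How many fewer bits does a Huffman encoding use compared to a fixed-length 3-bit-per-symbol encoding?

425

Fixed-length: 3 bits × 540 symbols = 1620 bits.
Huffman merges:
merge s4(15) and s2(100): 115
merge s5(107) and 115: 222
merge s1(152) and s3(166): 318
merge 222 and 318: 540
Huffman total = 115 + 222 + 318 + 540 = 1195 bits.
Saving = 1620 − 1195 = 425 bits.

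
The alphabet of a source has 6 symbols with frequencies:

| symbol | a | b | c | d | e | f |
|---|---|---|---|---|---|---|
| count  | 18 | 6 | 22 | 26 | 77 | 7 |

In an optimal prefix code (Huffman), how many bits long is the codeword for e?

Huffman merges, smallest pair first:
merge b(6) and f(7): 13
merge 13 and a(18): 31
merge c(22) and d(26): 48
merge 31 and 48: 79
merge e(77) and 79: 156
e is merged only at the final step, so code length = 1.

1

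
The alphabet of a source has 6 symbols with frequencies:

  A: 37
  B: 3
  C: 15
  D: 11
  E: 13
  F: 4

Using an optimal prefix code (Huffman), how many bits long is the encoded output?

182

Merge the two smallest weights repeatedly:
combine B(3), F(4) → 7
combine 7, D(11) → 18
combine E(13), C(15) → 28
combine 18, 28 → 46
combine A(37), 46 → 83
The encoded length is the sum of every internal node's weight: 7 + 18 + 28 + 46 + 83 = 182 bits.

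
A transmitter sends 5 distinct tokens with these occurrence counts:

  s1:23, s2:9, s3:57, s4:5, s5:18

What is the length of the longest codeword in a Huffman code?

Merge the two lowest-weight nodes at each step:
merge s4(5) and s2(9): 14
merge 14 and s5(18): 32
merge s1(23) and 32: 55
merge 55 and s3(57): 112
Maximum depth reached is 4.

4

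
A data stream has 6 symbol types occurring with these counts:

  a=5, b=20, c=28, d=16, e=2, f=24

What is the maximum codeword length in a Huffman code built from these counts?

Merge the two lowest-weight nodes at each step:
combine e(2), a(5) → 7
combine 7, d(16) → 23
combine b(20), 23 → 43
combine f(24), c(28) → 52
combine 43, 52 → 95
The first pair merged (e, a) ends up deepest, at depth 4.

4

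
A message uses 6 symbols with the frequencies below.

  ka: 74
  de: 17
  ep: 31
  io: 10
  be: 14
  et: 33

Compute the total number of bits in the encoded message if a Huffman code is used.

Greedily combine the two least-frequent nodes:
merge io(10) and be(14): 24
merge de(17) and 24: 41
merge ep(31) and et(33): 64
merge 41 and 64: 105
merge ka(74) and 105: 179
Total encoded bits = sum of merged weights = 24 + 41 + 64 + 105 + 179 = 413.

413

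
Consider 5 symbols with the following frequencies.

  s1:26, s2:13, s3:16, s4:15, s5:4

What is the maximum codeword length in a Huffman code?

Merge the two lowest-weight nodes at each step:
merge s5(4) and s2(13): 17
merge s4(15) and s3(16): 31
merge 17 and s1(26): 43
merge 31 and 43: 74
Maximum depth reached is 3.

3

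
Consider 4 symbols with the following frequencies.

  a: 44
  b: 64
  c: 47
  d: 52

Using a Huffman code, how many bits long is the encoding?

Merge the two smallest weights repeatedly:
a(44) + c(47) → 91
d(52) + b(64) → 116
91 + 116 → 207
Each symbol's bit-cost is frequency × depth; summing gives 414 bits (equivalently 91 + 116 + 207).

414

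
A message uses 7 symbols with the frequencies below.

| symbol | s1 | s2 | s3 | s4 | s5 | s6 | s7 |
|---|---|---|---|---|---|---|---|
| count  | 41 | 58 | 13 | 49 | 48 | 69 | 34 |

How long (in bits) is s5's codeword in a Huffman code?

3

Build the tree from the bottom:
combine s3(13), s7(34) → 47
combine s1(41), 47 → 88
combine s5(48), s4(49) → 97
combine s2(58), s6(69) → 127
combine 88, 97 → 185
combine 127, 185 → 312
The subtree containing s5 is merged 3 times, so code length = 3.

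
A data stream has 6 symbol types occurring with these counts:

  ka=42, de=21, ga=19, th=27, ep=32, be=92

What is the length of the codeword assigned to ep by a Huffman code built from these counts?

3

Repeatedly merge the two smallest:
combine ga(19), de(21) → 40
combine th(27), ep(32) → 59
combine 40, ka(42) → 82
combine 59, 82 → 141
combine be(92), 141 → 233
ep sits 3 levels below the root, so its codeword is 3 bits.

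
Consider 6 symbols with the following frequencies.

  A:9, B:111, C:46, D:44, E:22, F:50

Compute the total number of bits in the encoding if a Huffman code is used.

655

Merge the two smallest weights repeatedly:
combine A(9), E(22) → 31
combine 31, D(44) → 75
combine C(46), F(50) → 96
combine 75, 96 → 171
combine B(111), 171 → 282
The encoded length is the sum of every internal node's weight: 31 + 75 + 96 + 171 + 282 = 655 bits.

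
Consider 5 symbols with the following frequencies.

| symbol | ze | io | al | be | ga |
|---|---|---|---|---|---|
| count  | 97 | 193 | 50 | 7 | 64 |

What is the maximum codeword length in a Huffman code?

4

Merge the two lowest-weight nodes at each step:
merge be(7) and al(50): 57
merge 57 and ga(64): 121
merge ze(97) and 121: 218
merge io(193) and 218: 411
The first pair merged (be, al) ends up deepest, at depth 4.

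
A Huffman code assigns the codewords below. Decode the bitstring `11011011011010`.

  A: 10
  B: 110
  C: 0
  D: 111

BBBBA

Read left to right; each codeword is recognised as soon as it completes (prefix code):
  110→B | 110→B | 110→B | 110→B | 10→A
Decoded message: BBBBA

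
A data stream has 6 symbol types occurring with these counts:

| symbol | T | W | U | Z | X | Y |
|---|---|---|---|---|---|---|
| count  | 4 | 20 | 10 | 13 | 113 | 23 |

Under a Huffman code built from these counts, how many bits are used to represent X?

1

Huffman merges, smallest pair first:
T(4) + U(10) → 14
Z(13) + 14 → 27
W(20) + Y(23) → 43
27 + 43 → 70
70 + X(113) → 183
X sits one level below the root: a 1-bit codeword.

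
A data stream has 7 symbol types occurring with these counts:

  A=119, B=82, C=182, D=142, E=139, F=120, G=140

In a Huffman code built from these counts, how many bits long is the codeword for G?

Build the tree from the bottom:
merge B(82) and A(119): 201
merge F(120) and E(139): 259
merge G(140) and D(142): 282
merge C(182) and 201: 383
merge 259 and 282: 541
merge 383 and 541: 924
G sits 3 levels below the root, so its codeword is 3 bits.

3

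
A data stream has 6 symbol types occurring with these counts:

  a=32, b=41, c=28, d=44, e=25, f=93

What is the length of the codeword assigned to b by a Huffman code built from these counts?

3

Build the tree from the bottom:
merge e(25) and c(28): 53
merge a(32) and b(41): 73
merge d(44) and 53: 97
merge 73 and f(93): 166
merge 97 and 166: 263
The subtree containing b is merged 3 times, so code length = 3.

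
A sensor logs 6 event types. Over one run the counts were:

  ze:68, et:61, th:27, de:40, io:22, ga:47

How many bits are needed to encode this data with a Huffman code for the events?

Greedily combine the two least-frequent nodes:
merge io(22) and th(27): 49
merge de(40) and ga(47): 87
merge 49 and et(61): 110
merge ze(68) and 87: 155
merge 110 and 155: 265
Total encoded bits = sum of merged weights = 49 + 87 + 110 + 155 + 265 = 666.

666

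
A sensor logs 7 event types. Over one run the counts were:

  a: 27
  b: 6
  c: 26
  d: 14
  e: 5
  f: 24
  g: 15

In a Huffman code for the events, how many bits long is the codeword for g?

Build the tree from the bottom:
merge e(5) and b(6): 11
merge 11 and d(14): 25
merge g(15) and f(24): 39
merge 25 and c(26): 51
merge a(27) and 39: 66
merge 51 and 66: 117
g sits 3 levels below the root, so its codeword is 3 bits.

3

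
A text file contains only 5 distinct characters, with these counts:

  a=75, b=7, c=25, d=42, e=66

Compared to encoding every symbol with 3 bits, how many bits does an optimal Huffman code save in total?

Fixed-length: 3 bits × 215 symbols = 645 bits.
Huffman merges:
combine b(7), c(25) → 32
combine 32, d(42) → 74
combine e(66), 74 → 140
combine a(75), 140 → 215
Huffman total = 32 + 74 + 140 + 215 = 461 bits.
Saving = 645 − 461 = 184 bits.

184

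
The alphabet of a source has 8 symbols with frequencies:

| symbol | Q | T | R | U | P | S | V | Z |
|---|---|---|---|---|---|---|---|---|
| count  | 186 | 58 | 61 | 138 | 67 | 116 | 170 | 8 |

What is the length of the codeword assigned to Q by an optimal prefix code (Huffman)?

2

Repeatedly merge the two smallest:
merge Z(8) and T(58): 66
merge R(61) and 66: 127
merge P(67) and S(116): 183
merge 127 and U(138): 265
merge V(170) and 183: 353
merge Q(186) and 265: 451
merge 353 and 451: 804
Q's leaf is at depth 2, giving a 2-bit codeword.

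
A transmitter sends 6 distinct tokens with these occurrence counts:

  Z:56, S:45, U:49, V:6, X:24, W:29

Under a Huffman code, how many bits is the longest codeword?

Merge the two lowest-weight nodes at each step:
combine V(6), X(24) → 30
combine W(29), 30 → 59
combine S(45), U(49) → 94
combine Z(56), 59 → 115
combine 94, 115 → 209
Maximum depth reached is 4.

4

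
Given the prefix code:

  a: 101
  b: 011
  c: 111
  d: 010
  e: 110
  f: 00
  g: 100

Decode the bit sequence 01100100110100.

bfgeg

Read left to right; each codeword is recognised as soon as it completes (prefix code):
  011→b | 00→f | 100→g | 110→e | 100→g
Decoded message: bfgeg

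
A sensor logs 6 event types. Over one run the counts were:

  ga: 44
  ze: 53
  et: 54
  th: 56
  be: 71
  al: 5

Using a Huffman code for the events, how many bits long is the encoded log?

717

Greedily combine the two least-frequent nodes:
combine al(5), ga(44) → 49
combine 49, ze(53) → 102
combine et(54), th(56) → 110
combine be(71), 102 → 173
combine 110, 173 → 283
Total encoded bits = sum of merged weights = 49 + 102 + 110 + 173 + 283 = 717.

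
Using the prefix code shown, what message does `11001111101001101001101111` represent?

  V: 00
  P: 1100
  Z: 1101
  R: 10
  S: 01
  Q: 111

PQZVZVZQ

Read left to right; each codeword is recognised as soon as it completes (prefix code):
  1100→P | 111→Q | 1101→Z | 00→V | 1101→Z | 00→V | 1101→Z | 111→Q
Decoded message: PQZVZVZQ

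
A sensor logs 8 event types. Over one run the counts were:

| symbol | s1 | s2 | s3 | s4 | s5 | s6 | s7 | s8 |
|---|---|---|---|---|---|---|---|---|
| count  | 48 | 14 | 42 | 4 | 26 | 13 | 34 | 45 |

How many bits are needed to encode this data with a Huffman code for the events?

633

Build the Huffman tree bottom-up:
s4(4) + s6(13) → 17
s2(14) + 17 → 31
s5(26) + 31 → 57
s7(34) + s3(42) → 76
s8(45) + s1(48) → 93
57 + 76 → 133
93 + 133 → 226
Each symbol's bit-cost is frequency × depth; summing gives 633 bits (equivalently 17 + 31 + 57 + 76 + 93 + 133 + 226).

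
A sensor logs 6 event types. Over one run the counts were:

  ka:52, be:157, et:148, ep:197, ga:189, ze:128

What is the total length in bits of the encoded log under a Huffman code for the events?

2227

Merge the two smallest weights repeatedly:
ka(52) + ze(128) → 180
et(148) + be(157) → 305
180 + ga(189) → 369
ep(197) + 305 → 502
369 + 502 → 871
Each symbol's bit-cost is frequency × depth; summing gives 2227 bits (equivalently 180 + 305 + 369 + 502 + 871).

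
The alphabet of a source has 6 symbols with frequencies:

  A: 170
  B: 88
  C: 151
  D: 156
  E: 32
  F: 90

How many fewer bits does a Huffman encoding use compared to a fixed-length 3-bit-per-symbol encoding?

Fixed-length: 3 bits × 687 symbols = 2061 bits.
Huffman merges:
E(32) + B(88) → 120
F(90) + 120 → 210
C(151) + D(156) → 307
A(170) + 210 → 380
307 + 380 → 687
Huffman total = 120 + 210 + 307 + 380 + 687 = 1704 bits.
Saving = 2061 − 1704 = 357 bits.

357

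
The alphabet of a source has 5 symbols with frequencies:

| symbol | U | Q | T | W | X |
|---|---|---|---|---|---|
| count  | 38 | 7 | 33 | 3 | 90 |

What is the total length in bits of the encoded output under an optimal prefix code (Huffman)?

Merge the two smallest weights repeatedly:
W(3) + Q(7) → 10
10 + T(33) → 43
U(38) + 43 → 81
81 + X(90) → 171
Total encoded bits = sum of merged weights = 10 + 43 + 81 + 171 = 305.

305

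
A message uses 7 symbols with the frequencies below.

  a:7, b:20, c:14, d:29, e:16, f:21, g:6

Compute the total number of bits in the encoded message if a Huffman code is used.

Merge the two smallest weights repeatedly:
combine g(6), a(7) → 13
combine 13, c(14) → 27
combine e(16), b(20) → 36
combine f(21), 27 → 48
combine d(29), 36 → 65
combine 48, 65 → 113
Each symbol's bit-cost is frequency × depth; summing gives 302 bits (equivalently 13 + 27 + 36 + 48 + 65 + 113).

302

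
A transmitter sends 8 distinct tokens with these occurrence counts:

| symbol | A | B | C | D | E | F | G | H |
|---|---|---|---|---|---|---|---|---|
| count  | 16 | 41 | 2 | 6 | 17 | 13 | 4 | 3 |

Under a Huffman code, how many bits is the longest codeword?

6

Merge the two lowest-weight nodes at each step:
merge C(2) and H(3): 5
merge G(4) and 5: 9
merge D(6) and 9: 15
merge F(13) and 15: 28
merge A(16) and E(17): 33
merge 28 and 33: 61
merge B(41) and 61: 102
The rarest symbols sit at the bottom; the longest codeword is 6 bits.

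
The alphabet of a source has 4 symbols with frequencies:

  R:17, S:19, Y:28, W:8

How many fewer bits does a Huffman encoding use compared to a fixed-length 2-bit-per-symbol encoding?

Fixed-length: 2 bits × 72 symbols = 144 bits.
Huffman merges:
combine W(8), R(17) → 25
combine S(19), 25 → 44
combine Y(28), 44 → 72
Huffman total = 25 + 44 + 72 = 141 bits.
Saving = 144 − 141 = 3 bits.

3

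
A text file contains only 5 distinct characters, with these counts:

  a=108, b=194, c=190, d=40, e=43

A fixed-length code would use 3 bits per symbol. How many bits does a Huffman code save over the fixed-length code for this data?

495

Fixed-length: 3 bits × 575 symbols = 1725 bits.
Huffman merges:
d(40) + e(43) → 83
83 + a(108) → 191
c(190) + 191 → 381
b(194) + 381 → 575
Huffman total = 83 + 191 + 381 + 575 = 1230 bits.
Saving = 1725 − 1230 = 495 bits.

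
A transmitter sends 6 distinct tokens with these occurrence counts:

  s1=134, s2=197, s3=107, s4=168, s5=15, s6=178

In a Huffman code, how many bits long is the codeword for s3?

Repeatedly merge the two smallest:
combine s5(15), s3(107) → 122
combine 122, s1(134) → 256
combine s4(168), s6(178) → 346
combine s2(197), 256 → 453
combine 346, 453 → 799
s3's leaf is at depth 4, giving a 4-bit codeword.

4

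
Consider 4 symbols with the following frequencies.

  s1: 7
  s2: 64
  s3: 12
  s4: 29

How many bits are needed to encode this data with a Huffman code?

179

Merge the two smallest weights repeatedly:
s1(7) + s3(12) → 19
19 + s4(29) → 48
48 + s2(64) → 112
The encoded length is the sum of every internal node's weight: 19 + 48 + 112 = 179 bits.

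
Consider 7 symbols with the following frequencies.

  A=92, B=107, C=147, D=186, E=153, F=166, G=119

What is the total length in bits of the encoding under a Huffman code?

2724

Merge the two smallest weights repeatedly:
merge A(92) and B(107): 199
merge G(119) and C(147): 266
merge E(153) and F(166): 319
merge D(186) and 199: 385
merge 266 and 319: 585
merge 385 and 585: 970
Each symbol's bit-cost is frequency × depth; summing gives 2724 bits (equivalently 199 + 266 + 319 + 385 + 585 + 970).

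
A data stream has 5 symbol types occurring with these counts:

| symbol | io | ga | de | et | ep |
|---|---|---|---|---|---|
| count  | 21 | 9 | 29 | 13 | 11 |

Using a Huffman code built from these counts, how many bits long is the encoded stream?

186

Greedily combine the two least-frequent nodes:
ga(9) + ep(11) → 20
et(13) + 20 → 33
io(21) + de(29) → 50
33 + 50 → 83
Total encoded bits = sum of merged weights = 20 + 33 + 50 + 83 = 186.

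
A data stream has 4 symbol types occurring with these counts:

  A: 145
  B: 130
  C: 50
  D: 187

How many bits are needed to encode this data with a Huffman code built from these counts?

Merge the two smallest weights repeatedly:
combine C(50), B(130) → 180
combine A(145), 180 → 325
combine D(187), 325 → 512
Total encoded bits = sum of merged weights = 180 + 325 + 512 = 1017.

1017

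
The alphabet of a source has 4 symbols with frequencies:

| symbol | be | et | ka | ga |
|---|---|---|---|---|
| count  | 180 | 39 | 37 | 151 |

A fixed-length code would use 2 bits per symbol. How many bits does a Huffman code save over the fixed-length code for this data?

104

Fixed-length: 2 bits × 407 symbols = 814 bits.
Huffman merges:
merge ka(37) and et(39): 76
merge 76 and ga(151): 227
merge be(180) and 227: 407
Huffman total = 76 + 227 + 407 = 710 bits.
Saving = 814 − 710 = 104 bits.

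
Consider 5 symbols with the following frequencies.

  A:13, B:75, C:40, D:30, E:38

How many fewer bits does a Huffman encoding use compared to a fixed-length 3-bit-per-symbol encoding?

Fixed-length: 3 bits × 196 symbols = 588 bits.
Huffman merges:
A(13) + D(30) → 43
E(38) + C(40) → 78
43 + B(75) → 118
78 + 118 → 196
Huffman total = 43 + 78 + 118 + 196 = 435 bits.
Saving = 588 − 435 = 153 bits.

153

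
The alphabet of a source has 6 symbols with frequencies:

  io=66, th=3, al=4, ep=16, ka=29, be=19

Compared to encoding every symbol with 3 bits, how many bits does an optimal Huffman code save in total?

131

Fixed-length: 3 bits × 137 symbols = 411 bits.
Huffman merges:
th(3) + al(4) → 7
7 + ep(16) → 23
be(19) + 23 → 42
ka(29) + 42 → 71
io(66) + 71 → 137
Huffman total = 7 + 23 + 42 + 71 + 137 = 280 bits.
Saving = 411 − 280 = 131 bits.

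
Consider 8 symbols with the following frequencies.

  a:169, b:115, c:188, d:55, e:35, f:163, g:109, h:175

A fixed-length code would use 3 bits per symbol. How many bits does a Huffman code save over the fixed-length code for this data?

Fixed-length: 3 bits × 1009 symbols = 3027 bits.
Huffman merges:
combine e(35), d(55) → 90
combine 90, g(109) → 199
combine b(115), f(163) → 278
combine a(169), h(175) → 344
combine c(188), 199 → 387
combine 278, 344 → 622
combine 387, 622 → 1009
Huffman total = 90 + 199 + 278 + 344 + 387 + 622 + 1009 = 2929 bits.
Saving = 3027 − 2929 = 98 bits.

98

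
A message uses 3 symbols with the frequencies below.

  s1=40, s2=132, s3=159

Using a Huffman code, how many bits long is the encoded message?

Merge the two smallest weights repeatedly:
combine s1(40), s2(132) → 172
combine s3(159), 172 → 331
Each symbol's bit-cost is frequency × depth; summing gives 503 bits (equivalently 172 + 331).

503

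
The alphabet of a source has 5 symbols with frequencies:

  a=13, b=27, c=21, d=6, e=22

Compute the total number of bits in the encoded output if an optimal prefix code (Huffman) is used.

Merge the two smallest weights repeatedly:
combine d(6), a(13) → 19
combine 19, c(21) → 40
combine e(22), b(27) → 49
combine 40, 49 → 89
Each symbol's bit-cost is frequency × depth; summing gives 197 bits (equivalently 19 + 40 + 49 + 89).

197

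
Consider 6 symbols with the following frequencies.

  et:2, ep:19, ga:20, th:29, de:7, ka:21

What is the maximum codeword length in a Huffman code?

4

Merge the two lowest-weight nodes at each step:
et(2) + de(7) → 9
9 + ep(19) → 28
ga(20) + ka(21) → 41
28 + th(29) → 57
41 + 57 → 98
The first pair merged (et, de) ends up deepest, at depth 4.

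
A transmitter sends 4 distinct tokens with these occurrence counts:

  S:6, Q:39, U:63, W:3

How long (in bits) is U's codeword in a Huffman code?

Repeatedly merge the two smallest:
combine W(3), S(6) → 9
combine 9, Q(39) → 48
combine 48, U(63) → 111
U is merged only at the final step, so code length = 1.

1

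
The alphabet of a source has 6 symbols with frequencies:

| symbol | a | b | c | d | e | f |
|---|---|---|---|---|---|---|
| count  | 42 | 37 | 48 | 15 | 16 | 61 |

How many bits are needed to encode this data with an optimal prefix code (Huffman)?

537

Build the Huffman tree bottom-up:
combine d(15), e(16) → 31
combine 31, b(37) → 68
combine a(42), c(48) → 90
combine f(61), 68 → 129
combine 90, 129 → 219
The encoded length is the sum of every internal node's weight: 31 + 68 + 90 + 129 + 219 = 537 bits.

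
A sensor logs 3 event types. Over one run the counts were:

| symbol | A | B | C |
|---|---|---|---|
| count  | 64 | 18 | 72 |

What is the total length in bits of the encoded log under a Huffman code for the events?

236

Greedily combine the two least-frequent nodes:
merge B(18) and A(64): 82
merge C(72) and 82: 154
The encoded length is the sum of every internal node's weight: 82 + 154 = 236 bits.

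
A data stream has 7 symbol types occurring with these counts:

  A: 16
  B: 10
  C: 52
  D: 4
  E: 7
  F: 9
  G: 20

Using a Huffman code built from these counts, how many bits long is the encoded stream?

280

Build the Huffman tree bottom-up:
merge D(4) and E(7): 11
merge F(9) and B(10): 19
merge 11 and A(16): 27
merge 19 and G(20): 39
merge 27 and 39: 66
merge C(52) and 66: 118
The encoded length is the sum of every internal node's weight: 11 + 19 + 27 + 39 + 66 + 118 = 280 bits.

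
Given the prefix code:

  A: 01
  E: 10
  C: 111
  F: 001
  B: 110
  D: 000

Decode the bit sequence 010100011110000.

Read left to right; each codeword is recognised as soon as it completes (prefix code):
  01→A | 01→A | 000→D | 111→C | 10→E | 000→D
Decoded message: AADCED

AADCED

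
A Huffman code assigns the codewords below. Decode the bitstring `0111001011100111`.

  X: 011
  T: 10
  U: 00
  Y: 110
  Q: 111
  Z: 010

XTZQUQ

Read left to right; each codeword is recognised as soon as it completes (prefix code):
  011→X | 10→T | 010→Z | 111→Q | 00→U | 111→Q
Decoded message: XTZQUQ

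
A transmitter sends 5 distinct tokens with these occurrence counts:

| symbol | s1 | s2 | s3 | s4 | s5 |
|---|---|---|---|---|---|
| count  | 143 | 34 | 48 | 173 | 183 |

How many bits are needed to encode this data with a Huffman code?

1244

Merge the two smallest weights repeatedly:
s2(34) + s3(48) → 82
82 + s1(143) → 225
s4(173) + s5(183) → 356
225 + 356 → 581
The encoded length is the sum of every internal node's weight: 82 + 225 + 356 + 581 = 1244 bits.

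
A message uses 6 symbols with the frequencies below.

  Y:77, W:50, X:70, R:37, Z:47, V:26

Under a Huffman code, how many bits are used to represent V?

Repeatedly merge the two smallest:
merge V(26) and R(37): 63
merge Z(47) and W(50): 97
merge 63 and X(70): 133
merge Y(77) and 97: 174
merge 133 and 174: 307
V sits 3 levels below the root, so its codeword is 3 bits.

3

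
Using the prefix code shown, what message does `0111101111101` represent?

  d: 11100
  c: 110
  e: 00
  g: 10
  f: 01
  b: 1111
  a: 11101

Read left to right; each codeword is recognised as soon as it completes (prefix code):
  01→f | 11101→a | 1111→b | 01→f
Decoded message: fabf

fabf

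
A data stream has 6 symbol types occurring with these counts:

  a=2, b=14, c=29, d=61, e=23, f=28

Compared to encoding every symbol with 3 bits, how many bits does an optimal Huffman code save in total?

Fixed-length: 3 bits × 157 symbols = 471 bits.
Huffman merges:
merge a(2) and b(14): 16
merge 16 and e(23): 39
merge f(28) and c(29): 57
merge 39 and 57: 96
merge d(61) and 96: 157
Huffman total = 16 + 39 + 57 + 96 + 157 = 365 bits.
Saving = 471 − 365 = 106 bits.

106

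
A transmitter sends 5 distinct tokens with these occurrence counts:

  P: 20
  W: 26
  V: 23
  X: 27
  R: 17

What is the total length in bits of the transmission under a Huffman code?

Greedily combine the two least-frequent nodes:
merge R(17) and P(20): 37
merge V(23) and W(26): 49
merge X(27) and 37: 64
merge 49 and 64: 113
Each symbol's bit-cost is frequency × depth; summing gives 263 bits (equivalently 37 + 49 + 64 + 113).

263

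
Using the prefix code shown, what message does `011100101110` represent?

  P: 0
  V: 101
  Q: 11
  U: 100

Read left to right; each codeword is recognised as soon as it completes (prefix code):
  0→P | 11→Q | 100→U | 101→V | 11→Q | 0→P
Decoded message: PQUVQP

PQUVQP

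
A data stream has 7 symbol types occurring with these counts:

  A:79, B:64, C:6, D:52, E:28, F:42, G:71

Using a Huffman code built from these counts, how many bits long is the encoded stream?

Build the Huffman tree bottom-up:
C(6) + E(28) → 34
34 + F(42) → 76
D(52) + B(64) → 116
G(71) + 76 → 147
A(79) + 116 → 195
147 + 195 → 342
Total encoded bits = sum of merged weights = 34 + 76 + 116 + 147 + 195 + 342 = 910.

910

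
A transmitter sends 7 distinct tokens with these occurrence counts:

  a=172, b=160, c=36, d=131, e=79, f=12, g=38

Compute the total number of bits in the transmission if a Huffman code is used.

Build the Huffman tree bottom-up:
combine f(12), c(36) → 48
combine g(38), 48 → 86
combine e(79), 86 → 165
combine d(131), b(160) → 291
combine 165, a(172) → 337
combine 291, 337 → 628
The encoded length is the sum of every internal node's weight: 48 + 86 + 165 + 291 + 337 + 628 = 1555 bits.

1555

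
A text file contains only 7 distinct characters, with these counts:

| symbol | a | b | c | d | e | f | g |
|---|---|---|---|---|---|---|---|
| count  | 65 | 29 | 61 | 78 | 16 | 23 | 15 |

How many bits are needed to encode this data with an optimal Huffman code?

Merge the two smallest weights repeatedly:
merge g(15) and e(16): 31
merge f(23) and b(29): 52
merge 31 and 52: 83
merge c(61) and a(65): 126
merge d(78) and 83: 161
merge 126 and 161: 287
Total encoded bits = sum of merged weights = 31 + 52 + 83 + 126 + 161 + 287 = 740.

740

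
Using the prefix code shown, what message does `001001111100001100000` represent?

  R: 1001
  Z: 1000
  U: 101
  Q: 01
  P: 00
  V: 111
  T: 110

PRVZQZP

Read left to right; each codeword is recognised as soon as it completes (prefix code):
  00→P | 1001→R | 111→V | 1000→Z | 01→Q | 1000→Z | 00→P
Decoded message: PRVZQZP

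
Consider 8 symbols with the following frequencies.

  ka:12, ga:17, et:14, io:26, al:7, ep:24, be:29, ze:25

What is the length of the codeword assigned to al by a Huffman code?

Huffman merges, smallest pair first:
al(7) + ka(12) → 19
et(14) + ga(17) → 31
19 + ep(24) → 43
ze(25) + io(26) → 51
be(29) + 31 → 60
43 + 51 → 94
60 + 94 → 154
al's leaf is at depth 4, giving a 4-bit codeword.

4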